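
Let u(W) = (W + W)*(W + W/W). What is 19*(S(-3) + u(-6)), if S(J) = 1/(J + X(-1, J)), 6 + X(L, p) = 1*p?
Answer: 13661/12 ≈ 1138.4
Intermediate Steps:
X(L, p) = -6 + p (X(L, p) = -6 + 1*p = -6 + p)
S(J) = 1/(-6 + 2*J) (S(J) = 1/(J + (-6 + J)) = 1/(-6 + 2*J))
u(W) = 2*W*(1 + W) (u(W) = (2*W)*(W + 1) = (2*W)*(1 + W) = 2*W*(1 + W))
19*(S(-3) + u(-6)) = 19*(1/(2*(-3 - 3)) + 2*(-6)*(1 - 6)) = 19*((1/2)/(-6) + 2*(-6)*(-5)) = 19*((1/2)*(-1/6) + 60) = 19*(-1/12 + 60) = 19*(719/12) = 13661/12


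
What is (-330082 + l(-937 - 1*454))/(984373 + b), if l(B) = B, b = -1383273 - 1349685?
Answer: 331473/1748585 ≈ 0.18957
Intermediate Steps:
b = -2732958
(-330082 + l(-937 - 1*454))/(984373 + b) = (-330082 + (-937 - 1*454))/(984373 - 2732958) = (-330082 + (-937 - 454))/(-1748585) = (-330082 - 1391)*(-1/1748585) = -331473*(-1/1748585) = 331473/1748585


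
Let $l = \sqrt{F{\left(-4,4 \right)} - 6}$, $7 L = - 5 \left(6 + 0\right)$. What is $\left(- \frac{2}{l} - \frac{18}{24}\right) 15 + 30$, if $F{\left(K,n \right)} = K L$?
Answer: $\frac{75}{4} - \frac{5 \sqrt{546}}{13} \approx 9.7628$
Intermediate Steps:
$L = - \frac{30}{7}$ ($L = \frac{\left(-5\right) \left(6 + 0\right)}{7} = \frac{\left(-5\right) 6}{7} = \frac{1}{7} \left(-30\right) = - \frac{30}{7} \approx -4.2857$)
$F{\left(K,n \right)} = - \frac{30 K}{7}$ ($F{\left(K,n \right)} = K \left(- \frac{30}{7}\right) = - \frac{30 K}{7}$)
$l = \frac{\sqrt{546}}{7}$ ($l = \sqrt{\left(- \frac{30}{7}\right) \left(-4\right) - 6} = \sqrt{\frac{120}{7} - 6} = \sqrt{\frac{78}{7}} = \frac{\sqrt{546}}{7} \approx 3.3381$)
$\left(- \frac{2}{l} - \frac{18}{24}\right) 15 + 30 = \left(- \frac{2}{\frac{1}{7} \sqrt{546}} - \frac{18}{24}\right) 15 + 30 = \left(- 2 \frac{\sqrt{546}}{78} - \frac{3}{4}\right) 15 + 30 = \left(- \frac{\sqrt{546}}{39} - \frac{3}{4}\right) 15 + 30 = \left(- \frac{3}{4} - \frac{\sqrt{546}}{39}\right) 15 + 30 = \left(- \frac{45}{4} - \frac{5 \sqrt{546}}{13}\right) + 30 = \frac{75}{4} - \frac{5 \sqrt{546}}{13}$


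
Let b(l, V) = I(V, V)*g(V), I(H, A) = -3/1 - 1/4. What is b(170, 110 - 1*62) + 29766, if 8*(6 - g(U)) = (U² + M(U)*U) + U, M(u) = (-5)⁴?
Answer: 85779/2 ≈ 42890.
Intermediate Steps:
M(u) = 625
g(U) = 6 - 313*U/4 - U²/8 (g(U) = 6 - ((U² + 625*U) + U)/8 = 6 - (U² + 626*U)/8 = 6 + (-313*U/4 - U²/8) = 6 - 313*U/4 - U²/8)
I(H, A) = -13/4 (I(H, A) = -3*1 - 1*¼ = -3 - ¼ = -13/4)
b(l, V) = -39/2 + 13*V²/32 + 4069*V/16 (b(l, V) = -13*(6 - 313*V/4 - V²/8)/4 = -39/2 + 13*V²/32 + 4069*V/16)
b(170, 110 - 1*62) + 29766 = (-39/2 + 13*(110 - 1*62)²/32 + 4069*(110 - 1*62)/16) + 29766 = (-39/2 + 13*(110 - 62)²/32 + 4069*(110 - 62)/16) + 29766 = (-39/2 + (13/32)*48² + (4069/16)*48) + 29766 = (-39/2 + (13/32)*2304 + 12207) + 29766 = (-39/2 + 936 + 12207) + 29766 = 26247/2 + 29766 = 85779/2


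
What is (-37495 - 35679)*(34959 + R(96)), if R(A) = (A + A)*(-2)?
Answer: -2529991050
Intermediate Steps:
R(A) = -4*A (R(A) = (2*A)*(-2) = -4*A)
(-37495 - 35679)*(34959 + R(96)) = (-37495 - 35679)*(34959 - 4*96) = -73174*(34959 - 384) = -73174*34575 = -2529991050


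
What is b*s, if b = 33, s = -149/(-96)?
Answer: 1639/32 ≈ 51.219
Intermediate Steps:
s = 149/96 (s = -149*(-1/96) = 149/96 ≈ 1.5521)
b*s = 33*(149/96) = 1639/32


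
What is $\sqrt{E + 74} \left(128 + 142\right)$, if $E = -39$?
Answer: $270 \sqrt{35} \approx 1597.3$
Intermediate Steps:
$\sqrt{E + 74} \left(128 + 142\right) = \sqrt{-39 + 74} \left(128 + 142\right) = \sqrt{35} \cdot 270 = 270 \sqrt{35}$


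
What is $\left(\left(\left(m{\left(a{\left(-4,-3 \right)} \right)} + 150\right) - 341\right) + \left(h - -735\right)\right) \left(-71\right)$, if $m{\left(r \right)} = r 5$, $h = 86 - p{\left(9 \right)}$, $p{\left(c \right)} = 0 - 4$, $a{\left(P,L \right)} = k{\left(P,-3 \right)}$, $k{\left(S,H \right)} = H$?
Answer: $-43949$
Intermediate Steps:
$a{\left(P,L \right)} = -3$
$p{\left(c \right)} = -4$
$h = 90$ ($h = 86 - -4 = 86 + 4 = 90$)
$m{\left(r \right)} = 5 r$
$\left(\left(\left(m{\left(a{\left(-4,-3 \right)} \right)} + 150\right) - 341\right) + \left(h - -735\right)\right) \left(-71\right) = \left(\left(\left(5 \left(-3\right) + 150\right) - 341\right) + \left(90 - -735\right)\right) \left(-71\right) = \left(\left(\left(-15 + 150\right) - 341\right) + \left(90 + 735\right)\right) \left(-71\right) = \left(\left(135 - 341\right) + 825\right) \left(-71\right) = \left(-206 + 825\right) \left(-71\right) = 619 \left(-71\right) = -43949$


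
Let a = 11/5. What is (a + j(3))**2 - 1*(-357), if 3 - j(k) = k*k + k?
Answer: 10081/25 ≈ 403.24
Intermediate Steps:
a = 11/5 (a = 11*(1/5) = 11/5 ≈ 2.2000)
j(k) = 3 - k - k**2 (j(k) = 3 - (k*k + k) = 3 - (k**2 + k) = 3 - (k + k**2) = 3 + (-k - k**2) = 3 - k - k**2)
(a + j(3))**2 - 1*(-357) = (11/5 + (3 - 1*3 - 1*3**2))**2 - 1*(-357) = (11/5 + (3 - 3 - 1*9))**2 + 357 = (11/5 + (3 - 3 - 9))**2 + 357 = (11/5 - 9)**2 + 357 = (-34/5)**2 + 357 = 1156/25 + 357 = 10081/25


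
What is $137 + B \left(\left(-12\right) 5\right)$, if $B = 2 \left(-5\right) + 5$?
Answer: $437$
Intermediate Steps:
$B = -5$ ($B = -10 + 5 = -5$)
$137 + B \left(\left(-12\right) 5\right) = 137 - 5 \left(\left(-12\right) 5\right) = 137 - -300 = 137 + 300 = 437$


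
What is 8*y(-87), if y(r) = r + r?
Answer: -1392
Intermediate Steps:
y(r) = 2*r
8*y(-87) = 8*(2*(-87)) = 8*(-174) = -1392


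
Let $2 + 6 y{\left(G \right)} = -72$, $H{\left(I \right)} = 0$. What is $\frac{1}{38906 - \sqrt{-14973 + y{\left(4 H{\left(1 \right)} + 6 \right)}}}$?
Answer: $\frac{58359}{2270537732} + \frac{i \sqrt{33717}}{2270537732} \approx 2.5703 \cdot 10^{-5} + 8.0872 \cdot 10^{-8} i$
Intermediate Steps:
$y{\left(G \right)} = - \frac{37}{3}$ ($y{\left(G \right)} = - \frac{1}{3} + \frac{1}{6} \left(-72\right) = - \frac{1}{3} - 12 = - \frac{37}{3}$)
$\frac{1}{38906 - \sqrt{-14973 + y{\left(4 H{\left(1 \right)} + 6 \right)}}} = \frac{1}{38906 - \sqrt{-14973 - \frac{37}{3}}} = \frac{1}{38906 - \sqrt{- \frac{44956}{3}}} = \frac{1}{38906 - \frac{2 i \sqrt{33717}}{3}}$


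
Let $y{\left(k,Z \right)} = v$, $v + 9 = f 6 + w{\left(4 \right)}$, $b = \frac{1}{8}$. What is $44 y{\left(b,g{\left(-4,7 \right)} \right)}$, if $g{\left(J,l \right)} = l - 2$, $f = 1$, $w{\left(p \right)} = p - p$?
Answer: $-132$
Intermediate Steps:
$w{\left(p \right)} = 0$
$g{\left(J,l \right)} = -2 + l$ ($g{\left(J,l \right)} = l - 2 = -2 + l$)
$b = \frac{1}{8} \approx 0.125$
$v = -3$ ($v = -9 + \left(1 \cdot 6 + 0\right) = -9 + \left(6 + 0\right) = -9 + 6 = -3$)
$y{\left(k,Z \right)} = -3$
$44 y{\left(b,g{\left(-4,7 \right)} \right)} = 44 \left(-3\right) = -132$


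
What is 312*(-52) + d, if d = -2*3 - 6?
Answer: -16236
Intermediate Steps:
d = -12 (d = -6 - 6 = -12)
312*(-52) + d = 312*(-52) - 12 = -16224 - 12 = -16236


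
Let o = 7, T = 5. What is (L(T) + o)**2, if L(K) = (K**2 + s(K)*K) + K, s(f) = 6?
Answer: 4489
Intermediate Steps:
L(K) = K**2 + 7*K (L(K) = (K**2 + 6*K) + K = K**2 + 7*K)
(L(T) + o)**2 = (5*(7 + 5) + 7)**2 = (5*12 + 7)**2 = (60 + 7)**2 = 67**2 = 4489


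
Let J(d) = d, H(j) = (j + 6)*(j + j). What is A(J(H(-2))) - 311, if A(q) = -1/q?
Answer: -4975/16 ≈ -310.94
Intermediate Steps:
H(j) = 2*j*(6 + j) (H(j) = (6 + j)*(2*j) = 2*j*(6 + j))
A(J(H(-2))) - 311 = -1/(2*(-2)*(6 - 2)) - 311 = -1/(2*(-2)*4) - 311 = -1/(-16) - 311 = -1*(-1/16) - 311 = 1/16 - 311 = -4975/16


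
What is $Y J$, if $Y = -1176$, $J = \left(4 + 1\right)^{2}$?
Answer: $-29400$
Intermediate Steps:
$J = 25$ ($J = 5^{2} = 25$)
$Y J = \left(-1176\right) 25 = -29400$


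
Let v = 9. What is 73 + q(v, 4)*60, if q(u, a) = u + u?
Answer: 1153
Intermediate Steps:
q(u, a) = 2*u
73 + q(v, 4)*60 = 73 + (2*9)*60 = 73 + 18*60 = 73 + 1080 = 1153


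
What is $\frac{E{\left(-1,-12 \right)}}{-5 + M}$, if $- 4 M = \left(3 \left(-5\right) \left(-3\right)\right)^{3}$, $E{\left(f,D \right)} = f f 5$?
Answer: $- \frac{4}{18229} \approx -0.00021943$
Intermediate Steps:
$E{\left(f,D \right)} = 5 f^{2}$ ($E{\left(f,D \right)} = f^{2} \cdot 5 = 5 f^{2}$)
$M = - \frac{91125}{4}$ ($M = - \frac{\left(3 \left(-5\right) \left(-3\right)\right)^{3}}{4} = - \frac{\left(\left(-15\right) \left(-3\right)\right)^{3}}{4} = - \frac{45^{3}}{4} = \left(- \frac{1}{4}\right) 91125 = - \frac{91125}{4} \approx -22781.0$)
$\frac{E{\left(-1,-12 \right)}}{-5 + M} = \frac{5 \left(-1\right)^{2}}{-5 - \frac{91125}{4}} = \frac{5 \cdot 1}{- \frac{91145}{4}} = \left(- \frac{4}{91145}\right) 5 = - \frac{4}{18229}$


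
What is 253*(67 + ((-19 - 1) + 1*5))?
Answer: 13156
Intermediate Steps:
253*(67 + ((-19 - 1) + 1*5)) = 253*(67 + (-20 + 5)) = 253*(67 - 15) = 253*52 = 13156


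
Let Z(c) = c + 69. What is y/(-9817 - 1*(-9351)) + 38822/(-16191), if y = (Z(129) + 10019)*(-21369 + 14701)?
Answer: 78787532396/538929 ≈ 1.4619e+5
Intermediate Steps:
Z(c) = 69 + c
y = -68126956 (y = ((69 + 129) + 10019)*(-21369 + 14701) = (198 + 10019)*(-6668) = 10217*(-6668) = -68126956)
y/(-9817 - 1*(-9351)) + 38822/(-16191) = -68126956/(-9817 - 1*(-9351)) + 38822/(-16191) = -68126956/(-9817 + 9351) + 38822*(-1/16191) = -68126956/(-466) - 5546/2313 = -68126956*(-1/466) - 5546/2313 = 34063478/233 - 5546/2313 = 78787532396/538929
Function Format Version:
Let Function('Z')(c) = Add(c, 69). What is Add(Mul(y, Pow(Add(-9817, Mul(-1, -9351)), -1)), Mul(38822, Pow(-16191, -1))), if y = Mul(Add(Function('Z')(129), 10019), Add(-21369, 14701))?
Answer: Rational(78787532396, 538929) ≈ 1.4619e+5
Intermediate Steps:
Function('Z')(c) = Add(69, c)
y = -68126956 (y = Mul(Add(Add(69, 129), 10019), Add(-21369, 14701)) = Mul(Add(198, 10019), -6668) = Mul(10217, -6668) = -68126956)
Add(Mul(y, Pow(Add(-9817, Mul(-1, -9351)), -1)), Mul(38822, Pow(-16191, -1))) = Add(Mul(-68126956, Pow(Add(-9817, Mul(-1, -9351)), -1)), Mul(38822, Pow(-16191, -1))) = Add(Mul(-68126956, Pow(Add(-9817, 9351), -1)), Mul(38822, Rational(-1, 16191))) = Add(Mul(-68126956, Pow(-466, -1)), Rational(-5546, 2313)) = Add(Mul(-68126956, Rational(-1, 466)), Rational(-5546, 2313)) = Add(Rational(34063478, 233), Rational(-5546, 2313)) = Rational(78787532396, 538929)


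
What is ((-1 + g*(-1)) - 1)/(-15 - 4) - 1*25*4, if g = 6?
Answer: -1892/19 ≈ -99.579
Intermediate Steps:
((-1 + g*(-1)) - 1)/(-15 - 4) - 1*25*4 = ((-1 + 6*(-1)) - 1)/(-15 - 4) - 1*25*4 = ((-1 - 6) - 1)/(-19) - 25*4 = (-7 - 1)*(-1/19) - 100 = -8*(-1/19) - 100 = 8/19 - 100 = -1892/19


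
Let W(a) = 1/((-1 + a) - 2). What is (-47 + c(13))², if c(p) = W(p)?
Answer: 219961/100 ≈ 2199.6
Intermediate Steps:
W(a) = 1/(-3 + a)
c(p) = 1/(-3 + p)
(-47 + c(13))² = (-47 + 1/(-3 + 13))² = (-47 + 1/10)² = (-47 + ⅒)² = (-469/10)² = 219961/100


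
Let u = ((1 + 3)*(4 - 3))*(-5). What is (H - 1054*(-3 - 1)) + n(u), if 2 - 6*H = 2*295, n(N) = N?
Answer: 4098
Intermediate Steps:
u = -20 (u = (4*1)*(-5) = 4*(-5) = -20)
H = -98 (H = ⅓ - 295/3 = -98)
(H - 1054*(-3 - 1)) + n(u) = (-98 - 1054*(-3 - 1)) - 20 = (-98 - 1054*(-4)) - 20 = (-98 - 527*(-8)) - 20 = (-98 + 4216) - 20 = 4118 - 20 = 4098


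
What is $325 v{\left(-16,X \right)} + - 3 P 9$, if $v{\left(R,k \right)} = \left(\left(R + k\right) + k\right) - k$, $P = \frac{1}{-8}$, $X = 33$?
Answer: $\frac{44227}{8} \approx 5528.4$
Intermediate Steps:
$P = - \frac{1}{8} \approx -0.125$
$v{\left(R,k \right)} = R + k$ ($v{\left(R,k \right)} = \left(R + 2 k\right) - k = R + k$)
$325 v{\left(-16,X \right)} + - 3 P 9 = 325 \left(-16 + 33\right) + \left(-3\right) \left(- \frac{1}{8}\right) 9 = 325 \cdot 17 + \frac{3}{8} \cdot 9 = 5525 + \frac{27}{8} = \frac{44227}{8}$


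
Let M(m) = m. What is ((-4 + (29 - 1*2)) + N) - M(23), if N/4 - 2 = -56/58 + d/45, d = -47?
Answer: -52/1305 ≈ -0.039847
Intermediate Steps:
N = -52/1305 (N = 8 + 4*(-56/58 - 47/45) = 8 + 4*(-56*1/58 - 47*1/45) = 8 + 4*(-28/29 - 47/45) = 8 + 4*(-2623/1305) = 8 - 10492/1305 = -52/1305 ≈ -0.039847)
((-4 + (29 - 1*2)) + N) - M(23) = ((-4 + (29 - 1*2)) - 52/1305) - 1*23 = ((-4 + (29 - 2)) - 52/1305) - 23 = ((-4 + 27) - 52/1305) - 23 = (23 - 52/1305) - 23 = 29963/1305 - 23 = -52/1305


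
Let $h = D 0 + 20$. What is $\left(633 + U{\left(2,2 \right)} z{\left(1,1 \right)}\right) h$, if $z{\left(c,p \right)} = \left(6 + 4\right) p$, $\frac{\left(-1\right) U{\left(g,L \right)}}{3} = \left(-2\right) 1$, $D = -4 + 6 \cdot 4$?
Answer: $13860$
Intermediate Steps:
$D = 20$ ($D = -4 + 24 = 20$)
$h = 20$ ($h = 20 \cdot 0 + 20 = 0 + 20 = 20$)
$U{\left(g,L \right)} = 6$ ($U{\left(g,L \right)} = - 3 \left(\left(-2\right) 1\right) = \left(-3\right) \left(-2\right) = 6$)
$z{\left(c,p \right)} = 10 p$
$\left(633 + U{\left(2,2 \right)} z{\left(1,1 \right)}\right) h = \left(633 + 6 \cdot 10 \cdot 1\right) 20 = \left(633 + 6 \cdot 10\right) 20 = \left(633 + 60\right) 20 = 693 \cdot 20 = 13860$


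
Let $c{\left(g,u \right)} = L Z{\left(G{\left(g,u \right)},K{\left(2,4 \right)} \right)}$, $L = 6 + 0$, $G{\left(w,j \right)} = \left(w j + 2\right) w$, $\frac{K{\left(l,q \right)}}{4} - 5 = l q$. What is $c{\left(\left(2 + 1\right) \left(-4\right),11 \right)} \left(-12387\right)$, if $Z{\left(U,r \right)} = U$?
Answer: $-115942320$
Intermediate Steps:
$K{\left(l,q \right)} = 20 + 4 l q$
$G{\left(w,j \right)} = w \left(2 + j w\right)$ ($G{\left(w,j \right)} = \left(j w + 2\right) w = \left(2 + j w\right) w = w \left(2 + j w\right)$)
$L = 6$
$c{\left(g,u \right)} = 6 g \left(2 + g u\right)$ ($c{\left(g,u \right)} = 6 g \left(2 + u g\right) = 6 g \left(2 + g u\right)$)
$c{\left(\left(2 + 1\right) \left(-4\right),11 \right)} \left(-12387\right) = 6 \left(2 + 1\right) \left(-4\right) \left(2 + \left(2 + 1\right) \left(-4\right) 11\right) \left(-12387\right) = 6 \cdot 3 \left(-4\right) \left(2 + 3 \left(-4\right) 11\right) \left(-12387\right) = 6 \left(-12\right) \left(2 - 132\right) \left(-12387\right) = 6 \left(-12\right) \left(-130\right) \left(-12387\right) = 9360 \left(-12387\right) = -115942320$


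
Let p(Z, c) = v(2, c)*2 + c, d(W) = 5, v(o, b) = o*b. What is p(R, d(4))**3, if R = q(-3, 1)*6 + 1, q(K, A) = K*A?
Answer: 15625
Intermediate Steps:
v(o, b) = b*o
q(K, A) = A*K
R = -17 (R = (1*(-3))*6 + 1 = -3*6 + 1 = -18 + 1 = -17)
p(Z, c) = 5*c (p(Z, c) = (c*2)*2 + c = (2*c)*2 + c = 4*c + c = 5*c)
p(R, d(4))**3 = (5*5)**3 = 25**3 = 15625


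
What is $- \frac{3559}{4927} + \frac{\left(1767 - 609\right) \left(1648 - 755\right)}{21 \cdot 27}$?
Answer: $\frac{1697654395}{931203} \approx 1823.1$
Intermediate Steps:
$- \frac{3559}{4927} + \frac{\left(1767 - 609\right) \left(1648 - 755\right)}{21 \cdot 27} = \left(-3559\right) \frac{1}{4927} + \frac{1158 \cdot 893}{567} = - \frac{3559}{4927} + 1034094 \cdot \frac{1}{567} = - \frac{3559}{4927} + \frac{344698}{189} = \frac{1697654395}{931203}$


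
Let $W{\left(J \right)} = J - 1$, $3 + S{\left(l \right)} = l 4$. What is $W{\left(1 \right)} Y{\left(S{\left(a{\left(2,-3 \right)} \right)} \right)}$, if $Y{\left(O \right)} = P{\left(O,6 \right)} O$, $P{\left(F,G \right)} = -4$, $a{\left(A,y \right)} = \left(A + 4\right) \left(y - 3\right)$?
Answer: $0$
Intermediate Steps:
$a{\left(A,y \right)} = \left(-3 + y\right) \left(4 + A\right)$ ($a{\left(A,y \right)} = \left(4 + A\right) \left(-3 + y\right) = \left(-3 + y\right) \left(4 + A\right)$)
$S{\left(l \right)} = -3 + 4 l$ ($S{\left(l \right)} = -3 + l 4 = -3 + 4 l$)
$W{\left(J \right)} = -1 + J$
$Y{\left(O \right)} = - 4 O$
$W{\left(1 \right)} Y{\left(S{\left(a{\left(2,-3 \right)} \right)} \right)} = \left(-1 + 1\right) \left(- 4 \left(-3 + 4 \left(-12 - 6 + 4 \left(-3\right) + 2 \left(-3\right)\right)\right)\right) = 0 \left(- 4 \left(-3 + 4 \left(-12 - 6 - 12 - 6\right)\right)\right) = 0 \left(- 4 \left(-3 + 4 \left(-36\right)\right)\right) = 0 \left(- 4 \left(-3 - 144\right)\right) = 0 \left(\left(-4\right) \left(-147\right)\right) = 0 \cdot 588 = 0$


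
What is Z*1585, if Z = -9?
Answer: -14265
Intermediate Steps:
Z*1585 = -9*1585 = -14265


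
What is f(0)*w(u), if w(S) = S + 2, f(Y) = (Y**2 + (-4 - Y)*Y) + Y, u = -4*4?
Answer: 0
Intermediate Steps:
u = -16
f(Y) = Y + Y**2 + Y*(-4 - Y) (f(Y) = (Y**2 + Y*(-4 - Y)) + Y = Y + Y**2 + Y*(-4 - Y))
w(S) = 2 + S
f(0)*w(u) = (-3*0)*(2 - 16) = 0*(-14) = 0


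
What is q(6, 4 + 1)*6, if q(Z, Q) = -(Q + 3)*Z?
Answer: -288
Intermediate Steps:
q(Z, Q) = -Z*(3 + Q) (q(Z, Q) = -(3 + Q)*Z = -Z*(3 + Q))
q(6, 4 + 1)*6 = -1*6*(3 + (4 + 1))*6 = -1*6*(3 + 5)*6 = -1*6*8*6 = -48*6 = -288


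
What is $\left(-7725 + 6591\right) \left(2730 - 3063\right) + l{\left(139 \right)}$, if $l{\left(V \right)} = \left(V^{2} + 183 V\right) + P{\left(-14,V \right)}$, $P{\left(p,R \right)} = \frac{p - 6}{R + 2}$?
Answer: $\frac{59555560}{141} \approx 4.2238 \cdot 10^{5}$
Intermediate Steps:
$P{\left(p,R \right)} = \frac{-6 + p}{2 + R}$
$l{\left(V \right)} = V^{2} - \frac{20}{2 + V} + 183 V$ ($l{\left(V \right)} = \left(V^{2} + 183 V\right) + \frac{-6 - 14}{2 + V} = \left(V^{2} + 183 V\right) + \frac{1}{2 + V} \left(-20\right) = \left(V^{2} + 183 V\right) - \frac{20}{2 + V} = V^{2} - \frac{20}{2 + V} + 183 V$)
$\left(-7725 + 6591\right) \left(2730 - 3063\right) + l{\left(139 \right)} = \left(-7725 + 6591\right) \left(2730 - 3063\right) + \frac{-20 + 139 \left(2 + 139\right) \left(183 + 139\right)}{2 + 139} = \left(-1134\right) \left(-333\right) + \frac{-20 + 139 \cdot 141 \cdot 322}{141} = 377622 + \frac{-20 + 6310878}{141} = 377622 + \frac{1}{141} \cdot 6310858 = 377622 + \frac{6310858}{141} = \frac{59555560}{141}$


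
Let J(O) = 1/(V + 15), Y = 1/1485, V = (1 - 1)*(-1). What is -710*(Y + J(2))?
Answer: -14200/297 ≈ -47.811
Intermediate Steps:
V = 0 (V = 0*(-1) = 0)
Y = 1/1485 ≈ 0.00067340
J(O) = 1/15 (J(O) = 1/(0 + 15) = 1/15)
-710*(Y + J(2)) = -710*(1/1485 + 1/15) = -710*20/297 = -14200/297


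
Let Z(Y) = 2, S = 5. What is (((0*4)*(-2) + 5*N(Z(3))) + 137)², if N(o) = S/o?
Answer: 89401/4 ≈ 22350.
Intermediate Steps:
N(o) = 5/o
(((0*4)*(-2) + 5*N(Z(3))) + 137)² = (((0*4)*(-2) + 5*(5/2)) + 137)² = ((0*(-2) + 5*(5*(½))) + 137)² = ((0 + 5*(5/2)) + 137)² = ((0 + 25/2) + 137)² = (25/2 + 137)² = (299/2)² = 89401/4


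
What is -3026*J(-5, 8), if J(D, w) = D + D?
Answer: 30260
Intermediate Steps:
J(D, w) = 2*D
-3026*J(-5, 8) = -6052*(-5) = -3026*(-10) = 30260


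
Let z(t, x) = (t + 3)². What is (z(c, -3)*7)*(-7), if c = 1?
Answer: -784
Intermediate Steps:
z(t, x) = (3 + t)²
(z(c, -3)*7)*(-7) = ((3 + 1)²*7)*(-7) = (4²*7)*(-7) = (16*7)*(-7) = 112*(-7) = -784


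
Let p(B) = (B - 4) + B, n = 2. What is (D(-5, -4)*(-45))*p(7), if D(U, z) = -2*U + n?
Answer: -5400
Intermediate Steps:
p(B) = -4 + 2*B (p(B) = (-4 + B) + B = -4 + 2*B)
D(U, z) = 2 - 2*U (D(U, z) = -2*U + 2 = 2 - 2*U)
(D(-5, -4)*(-45))*p(7) = ((2 - 2*(-5))*(-45))*(-4 + 2*7) = ((2 + 10)*(-45))*(-4 + 14) = (12*(-45))*10 = -540*10 = -5400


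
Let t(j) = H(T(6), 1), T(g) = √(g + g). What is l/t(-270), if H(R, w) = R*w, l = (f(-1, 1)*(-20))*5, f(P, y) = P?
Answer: 50*√3/3 ≈ 28.868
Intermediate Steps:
T(g) = √2*√g (T(g) = √(2*g) = √2*√g)
l = 100 (l = -1*(-20)*5 = 20*5 = 100)
t(j) = 2*√3 (t(j) = (√2*√6)*1 = (2*√3)*1 = 2*√3)
l/t(-270) = 100/((2*√3)) = 100*(√3/6) = 50*√3/3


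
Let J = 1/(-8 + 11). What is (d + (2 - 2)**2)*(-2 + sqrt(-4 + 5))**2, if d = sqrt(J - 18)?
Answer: I*sqrt(159)/3 ≈ 4.2032*I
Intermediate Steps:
J = 1/3 ≈ 0.33333
d = I*sqrt(159)/3 (d = sqrt(1/3 - 18) = sqrt(-53/3) = I*sqrt(159)/3 ≈ 4.2032*I)
(d + (2 - 2)**2)*(-2 + sqrt(-4 + 5))**2 = (I*sqrt(159)/3 + (2 - 2)**2)*(-2 + sqrt(-4 + 5))**2 = (I*sqrt(159)/3 + 0**2)*(-2 + sqrt(1))**2 = (I*sqrt(159)/3 + 0)*(-2 + 1)**2 = (I*sqrt(159)/3)*(-1)**2 = (I*sqrt(159)/3)*1 = I*sqrt(159)/3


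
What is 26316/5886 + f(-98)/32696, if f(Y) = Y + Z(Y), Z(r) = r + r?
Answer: 23852707/5345796 ≈ 4.4620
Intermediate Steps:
Z(r) = 2*r
f(Y) = 3*Y (f(Y) = Y + 2*Y = 3*Y)
26316/5886 + f(-98)/32696 = 26316/5886 + (3*(-98))/32696 = 26316*(1/5886) - 294*1/32696 = 1462/327 - 147/16348 = 23852707/5345796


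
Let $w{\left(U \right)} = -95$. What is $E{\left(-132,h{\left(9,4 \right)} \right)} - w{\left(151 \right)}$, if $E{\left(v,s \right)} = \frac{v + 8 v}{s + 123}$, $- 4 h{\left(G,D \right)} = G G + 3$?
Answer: $\frac{1417}{17} \approx 83.353$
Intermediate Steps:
$h{\left(G,D \right)} = - \frac{3}{4} - \frac{G^{2}}{4}$ ($h{\left(G,D \right)} = - \frac{G G + 3}{4} = - \frac{G^{2} + 3}{4} = - \frac{3 + G^{2}}{4} = - \frac{3}{4} - \frac{G^{2}}{4}$)
$E{\left(v,s \right)} = \frac{9 v}{123 + s}$
$E{\left(-132,h{\left(9,4 \right)} \right)} - w{\left(151 \right)} = 9 \left(-132\right) \frac{1}{123 - \left(\frac{3}{4} + \frac{9^{2}}{4}\right)} - -95 = 9 \left(-132\right) \frac{1}{123 - 21} + 95 = 9 \left(-132\right) \frac{1}{102} + 95 = - \frac{198}{17} + 95 = \frac{1417}{17}$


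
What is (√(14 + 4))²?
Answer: 18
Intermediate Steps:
(√(14 + 4))² = (√18)² = (3*√2)² = 18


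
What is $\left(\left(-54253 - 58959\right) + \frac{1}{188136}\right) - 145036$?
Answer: $- \frac{48585745727}{188136} \approx -2.5825 \cdot 10^{5}$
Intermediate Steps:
$\left(\left(-54253 - 58959\right) + \frac{1}{188136}\right) - 145036 = \left(-113212 + \frac{1}{188136}\right) - 145036 = - \frac{21299252831}{188136} - 145036 = - \frac{48585745727}{188136}$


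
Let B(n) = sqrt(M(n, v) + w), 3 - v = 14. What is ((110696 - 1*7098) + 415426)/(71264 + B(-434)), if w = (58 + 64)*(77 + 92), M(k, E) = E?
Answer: 36987726336/5078537089 - 519024*sqrt(20607)/5078537089 ≈ 7.2685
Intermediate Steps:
v = -11 (v = 3 - 1*14 = 3 - 14 = -11)
w = 20618 (w = 122*169 = 20618)
B(n) = sqrt(20607) (B(n) = sqrt(-11 + 20618) = sqrt(20607))
((110696 - 1*7098) + 415426)/(71264 + B(-434)) = ((110696 - 1*7098) + 415426)/(71264 + sqrt(20607)) = ((110696 - 7098) + 415426)/(71264 + sqrt(20607)) = (103598 + 415426)/(71264 + sqrt(20607)) = 519024/(71264 + sqrt(20607))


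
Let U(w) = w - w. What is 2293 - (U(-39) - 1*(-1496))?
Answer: 797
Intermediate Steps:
U(w) = 0
2293 - (U(-39) - 1*(-1496)) = 2293 - (0 - 1*(-1496)) = 2293 - (0 + 1496) = 2293 - 1*1496 = 2293 - 1496 = 797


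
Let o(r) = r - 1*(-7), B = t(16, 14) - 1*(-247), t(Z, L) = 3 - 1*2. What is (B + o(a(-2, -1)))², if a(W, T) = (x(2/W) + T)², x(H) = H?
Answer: 67081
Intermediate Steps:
t(Z, L) = 1 (t(Z, L) = 3 - 2 = 1)
a(W, T) = (T + 2/W)² (a(W, T) = (2/W + T)² = (T + 2/W)²)
B = 248 (B = 1 - 1*(-247) = 1 + 247 = 248)
o(r) = 7 + r (o(r) = r + 7 = 7 + r)
(B + o(a(-2, -1)))² = (248 + (7 + (2 - 1*(-2))²/(-2)²))² = (248 + (7 + (2 + 2)²/4))² = (248 + (7 + (¼)*4²))² = (248 + (7 + (¼)*16))² = (248 + (7 + 4))² = (248 + 11)² = 259² = 67081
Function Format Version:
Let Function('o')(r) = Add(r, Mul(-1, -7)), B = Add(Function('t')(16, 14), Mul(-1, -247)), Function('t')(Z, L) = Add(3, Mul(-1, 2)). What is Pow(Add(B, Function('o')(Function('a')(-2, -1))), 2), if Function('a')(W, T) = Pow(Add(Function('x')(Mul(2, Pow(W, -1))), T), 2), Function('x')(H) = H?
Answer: 67081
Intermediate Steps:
Function('t')(Z, L) = 1 (Function('t')(Z, L) = Add(3, -2) = 1)
Function('a')(W, T) = Pow(Add(T, Mul(2, Pow(W, -1))), 2) (Function('a')(W, T) = Pow(Add(Mul(2, Pow(W, -1)), T), 2) = Pow(Add(T, Mul(2, Pow(W, -1))), 2))
B = 248 (B = Add(1, Mul(-1, -247)) = Add(1, 247) = 248)
Function('o')(r) = Add(7, r) (Function('o')(r) = Add(r, 7) = Add(7, r))
Pow(Add(B, Function('o')(Function('a')(-2, -1))), 2) = Pow(Add(248, Add(7, Mul(Pow(-2, -2), Pow(Add(2, Mul(-1, -2)), 2)))), 2) = Pow(Add(248, Add(7, Mul(Rational(1, 4), Pow(Add(2, 2), 2)))), 2) = Pow(Add(248, Add(7, Mul(Rational(1, 4), Pow(4, 2)))), 2) = Pow(Add(248, Add(7, Mul(Rational(1, 4), 16))), 2) = Pow(Add(248, Add(7, 4)), 2) = Pow(Add(248, 11), 2) = Pow(259, 2) = 67081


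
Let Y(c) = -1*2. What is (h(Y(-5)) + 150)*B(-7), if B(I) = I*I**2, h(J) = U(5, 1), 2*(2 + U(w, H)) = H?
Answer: -101871/2 ≈ -50936.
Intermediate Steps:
U(w, H) = -2 + H/2
Y(c) = -2
h(J) = -3/2 (h(J) = -2 + (1/2)*1 = -2 + 1/2 = -3/2)
B(I) = I**3
(h(Y(-5)) + 150)*B(-7) = (-3/2 + 150)*(-7)**3 = (297/2)*(-343) = -101871/2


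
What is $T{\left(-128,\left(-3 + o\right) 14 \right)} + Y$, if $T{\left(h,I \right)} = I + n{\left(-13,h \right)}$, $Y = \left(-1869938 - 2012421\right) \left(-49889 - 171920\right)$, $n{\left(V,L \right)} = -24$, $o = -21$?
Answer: $861142167071$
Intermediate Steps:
$Y = 861142167431$ ($Y = \left(-3882359\right) \left(-221809\right) = 861142167431$)
$T{\left(h,I \right)} = -24 + I$ ($T{\left(h,I \right)} = I - 24 = -24 + I$)
$T{\left(-128,\left(-3 + o\right) 14 \right)} + Y = \left(-24 + \left(-3 - 21\right) 14\right) + 861142167431 = \left(-24 - 336\right) + 861142167431 = -360 + 861142167431 = 861142167071$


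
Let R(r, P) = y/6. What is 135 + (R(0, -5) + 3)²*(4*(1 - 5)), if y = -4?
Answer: 431/9 ≈ 47.889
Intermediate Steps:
R(r, P) = -⅔ (R(r, P) = -4/6 = -4*⅙ = -⅔)
135 + (R(0, -5) + 3)²*(4*(1 - 5)) = 135 + (-⅔ + 3)²*(4*(1 - 5)) = 135 + (7/3)²*(4*(-4)) = 135 + (49/9)*(-16) = 135 - 784/9 = 431/9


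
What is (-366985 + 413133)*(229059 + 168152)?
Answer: 18330493228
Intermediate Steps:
(-366985 + 413133)*(229059 + 168152) = 46148*397211 = 18330493228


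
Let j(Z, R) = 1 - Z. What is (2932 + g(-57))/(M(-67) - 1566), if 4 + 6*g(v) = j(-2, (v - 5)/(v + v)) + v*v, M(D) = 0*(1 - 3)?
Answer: -5210/2349 ≈ -2.2180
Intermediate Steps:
M(D) = 0 (M(D) = 0*(-2) = 0)
g(v) = -⅙ + v²/6 (g(v) = -⅔ + ((1 - 1*(-2)) + v*v)/6 = -⅔ + ((1 + 2) + v²)/6 = -⅔ + (3 + v²)/6 = -⅔ + (½ + v²/6) = -⅙ + v²/6)
(2932 + g(-57))/(M(-67) - 1566) = (2932 + (-⅙ + (⅙)*(-57)²))/(0 - 1566) = (2932 + (-⅙ + (⅙)*3249))/(-1566) = (2932 + (-⅙ + 1083/2))*(-1/1566) = (2932 + 1624/3)*(-1/1566) = (10420/3)*(-1/1566) = -5210/2349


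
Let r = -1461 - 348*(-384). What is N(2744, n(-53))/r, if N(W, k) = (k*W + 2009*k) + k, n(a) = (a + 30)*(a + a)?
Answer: 11590252/132171 ≈ 87.691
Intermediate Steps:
n(a) = 2*a*(30 + a) (n(a) = (30 + a)*(2*a) = 2*a*(30 + a))
N(W, k) = 2010*k + W*k (N(W, k) = (W*k + 2009*k) + k = (2009*k + W*k) + k = 2010*k + W*k)
r = 132171 (r = -1461 + 133632 = 132171)
N(2744, n(-53))/r = ((2*(-53)*(30 - 53))*(2010 + 2744))/132171 = ((2*(-53)*(-23))*4754)*(1/132171) = (2438*4754)*(1/132171) = 11590252*(1/132171) = 11590252/132171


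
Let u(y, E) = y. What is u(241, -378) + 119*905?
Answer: 107936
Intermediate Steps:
u(241, -378) + 119*905 = 241 + 119*905 = 241 + 107695 = 107936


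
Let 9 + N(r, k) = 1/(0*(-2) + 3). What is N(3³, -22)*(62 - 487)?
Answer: 11050/3 ≈ 3683.3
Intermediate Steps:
N(r, k) = -26/3 (N(r, k) = -9 + 1/(0*(-2) + 3) = -9 + 1/(0 + 3) = -9 + 1/3 = -9 + ⅓ = -26/3)
N(3³, -22)*(62 - 487) = -26*(62 - 487)/3 = -26/3*(-425) = 11050/3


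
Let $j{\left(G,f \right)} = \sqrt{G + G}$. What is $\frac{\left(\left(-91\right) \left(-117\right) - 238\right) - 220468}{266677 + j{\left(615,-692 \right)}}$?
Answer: $- \frac{56017903943}{71116621099} + \frac{210059 \sqrt{1230}}{71116621099} \approx -0.78759$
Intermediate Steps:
$j{\left(G,f \right)} = \sqrt{2} \sqrt{G}$ ($j{\left(G,f \right)} = \sqrt{2 G} = \sqrt{2} \sqrt{G}$)
$\frac{\left(\left(-91\right) \left(-117\right) - 238\right) - 220468}{266677 + j{\left(615,-692 \right)}} = \frac{\left(\left(-91\right) \left(-117\right) - 238\right) - 220468}{266677 + \sqrt{2} \sqrt{615}} = \frac{\left(10647 - 238\right) - 220468}{266677 + \sqrt{1230}} = \frac{10409 - 220468}{266677 + \sqrt{1230}} = - \frac{210059}{266677 + \sqrt{1230}}$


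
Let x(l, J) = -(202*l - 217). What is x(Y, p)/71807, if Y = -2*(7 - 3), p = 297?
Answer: 1833/71807 ≈ 0.025527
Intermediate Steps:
Y = -8 (Y = -2*4 = -8)
x(l, J) = 217 - 202*l (x(l, J) = -(-217 + 202*l) = 217 - 202*l)
x(Y, p)/71807 = (217 - 202*(-8))/71807 = (217 + 1616)*(1/71807) = 1833*(1/71807) = 1833/71807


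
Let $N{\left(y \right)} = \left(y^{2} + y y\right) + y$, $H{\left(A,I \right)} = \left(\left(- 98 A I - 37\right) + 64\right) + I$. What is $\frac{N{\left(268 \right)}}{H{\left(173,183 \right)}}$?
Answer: $- \frac{11993}{258531} \approx -0.046389$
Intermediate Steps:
$H{\left(A,I \right)} = 27 + I - 98 A I$ ($H{\left(A,I \right)} = \left(\left(- 98 A I - 37\right) + 64\right) + I = \left(\left(-37 - 98 A I\right) + 64\right) + I = \left(27 - 98 A I\right) + I = 27 + I - 98 A I$)
$N{\left(y \right)} = y + 2 y^{2}$ ($N{\left(y \right)} = \left(y^{2} + y^{2}\right) + y = 2 y^{2} + y = y + 2 y^{2}$)
$\frac{N{\left(268 \right)}}{H{\left(173,183 \right)}} = \frac{268 \left(1 + 2 \cdot 268\right)}{27 + 183 - 16954 \cdot 183} = \frac{268 \left(1 + 536\right)}{27 + 183 - 3102582} = \frac{268 \cdot 537}{-3102372} = 143916 \left(- \frac{1}{3102372}\right) = - \frac{11993}{258531}$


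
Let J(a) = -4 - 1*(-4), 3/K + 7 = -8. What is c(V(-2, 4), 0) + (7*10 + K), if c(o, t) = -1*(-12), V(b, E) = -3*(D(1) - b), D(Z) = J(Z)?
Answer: 409/5 ≈ 81.800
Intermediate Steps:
K = -⅕ (K = 3/(-7 - 8) = 3/(-15) = 3*(-1/15) = -⅕ ≈ -0.20000)
J(a) = 0 (J(a) = -4 + 4 = 0)
D(Z) = 0
V(b, E) = 3*b (V(b, E) = -3*(0 - b) = -(-3)*b = 3*b)
c(o, t) = 12
c(V(-2, 4), 0) + (7*10 + K) = 12 + (7*10 - ⅕) = 12 + (70 - ⅕) = 12 + 349/5 = 409/5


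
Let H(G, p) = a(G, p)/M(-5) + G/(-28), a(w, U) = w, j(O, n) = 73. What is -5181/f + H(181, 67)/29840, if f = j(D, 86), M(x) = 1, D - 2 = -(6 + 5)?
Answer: -4328472369/60992960 ≈ -70.967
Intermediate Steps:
D = -9 (D = 2 - (6 + 5) = 2 - 1*11 = 2 - 11 = -9)
f = 73
H(G, p) = 27*G/28 (H(G, p) = G/1 + G/(-28) = G*1 + G*(-1/28) = G - G/28 = 27*G/28)
-5181/f + H(181, 67)/29840 = -5181/73 + ((27/28)*181)/29840 = -5181*1/73 + (4887/28)*(1/29840) = -5181/73 + 4887/835520 = -4328472369/60992960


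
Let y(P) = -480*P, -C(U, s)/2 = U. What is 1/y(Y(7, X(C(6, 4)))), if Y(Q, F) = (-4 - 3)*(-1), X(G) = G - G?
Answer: -1/3360 ≈ -0.00029762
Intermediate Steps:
C(U, s) = -2*U
X(G) = 0
Y(Q, F) = 7 (Y(Q, F) = -7*(-1) = 7)
1/y(Y(7, X(C(6, 4)))) = 1/(-480*7) = 1/(-3360) = -1/3360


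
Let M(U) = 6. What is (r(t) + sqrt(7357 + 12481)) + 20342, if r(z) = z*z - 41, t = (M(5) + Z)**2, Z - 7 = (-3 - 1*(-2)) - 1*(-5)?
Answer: 103822 + sqrt(19838) ≈ 1.0396e+5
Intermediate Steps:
Z = 11 (Z = 7 + ((-3 - 1*(-2)) - 1*(-5)) = 7 + ((-3 + 2) + 5) = 7 + (-1 + 5) = 7 + 4 = 11)
t = 289 (t = (6 + 11)**2 = 17**2 = 289)
r(z) = -41 + z**2 (r(z) = z**2 - 41 = -41 + z**2)
(r(t) + sqrt(7357 + 12481)) + 20342 = ((-41 + 289**2) + sqrt(7357 + 12481)) + 20342 = ((-41 + 83521) + sqrt(19838)) + 20342 = (83480 + sqrt(19838)) + 20342 = 103822 + sqrt(19838)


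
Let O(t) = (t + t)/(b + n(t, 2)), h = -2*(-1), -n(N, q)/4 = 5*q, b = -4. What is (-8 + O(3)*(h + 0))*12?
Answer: -1092/11 ≈ -99.273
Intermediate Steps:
n(N, q) = -20*q
h = 2
O(t) = -t/22 (O(t) = (t + t)/(-4 - 20*2) = (2*t)/(-4 - 40) = (2*t)/(-44) = (2*t)*(-1/44) = -t/22)
(-8 + O(3)*(h + 0))*12 = (-8 + (-1/22*3)*(2 + 0))*12 = (-8 - 3/22*2)*12 = (-8 - 3/11)*12 = -91/11*12 = -1092/11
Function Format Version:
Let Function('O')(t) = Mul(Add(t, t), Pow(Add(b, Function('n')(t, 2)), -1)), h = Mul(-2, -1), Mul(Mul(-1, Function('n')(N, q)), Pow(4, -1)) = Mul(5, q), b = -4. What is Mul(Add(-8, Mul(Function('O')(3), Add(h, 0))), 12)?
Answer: Rational(-1092, 11) ≈ -99.273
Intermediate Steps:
Function('n')(N, q) = Mul(-20, q) (Function('n')(N, q) = Mul(-4, Mul(5, q)) = Mul(-20, q))
h = 2
Function('O')(t) = Mul(Rational(-1, 22), t) (Function('O')(t) = Mul(Add(t, t), Pow(Add(-4, Mul(-20, 2)), -1)) = Mul(Mul(2, t), Pow(Add(-4, -40), -1)) = Mul(Mul(2, t), Pow(-44, -1)) = Mul(Mul(2, t), Rational(-1, 44)) = Mul(Rational(-1, 22), t))
Mul(Add(-8, Mul(Function('O')(3), Add(h, 0))), 12) = Mul(Add(-8, Mul(Mul(Rational(-1, 22), 3), Add(2, 0))), 12) = Mul(Add(-8, Mul(Rational(-3, 22), 2)), 12) = Mul(Add(-8, Rational(-3, 11)), 12) = Mul(Rational(-91, 11), 12) = Rational(-1092, 11)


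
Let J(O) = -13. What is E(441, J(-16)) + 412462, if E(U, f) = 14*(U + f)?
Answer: 418454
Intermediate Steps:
E(U, f) = 14*U + 14*f
E(441, J(-16)) + 412462 = (14*441 + 14*(-13)) + 412462 = (6174 - 182) + 412462 = 5992 + 412462 = 418454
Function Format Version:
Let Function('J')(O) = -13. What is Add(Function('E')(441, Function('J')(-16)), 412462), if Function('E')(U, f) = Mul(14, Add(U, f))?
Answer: 418454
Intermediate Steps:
Function('E')(U, f) = Add(Mul(14, U), Mul(14, f))
Add(Function('E')(441, Function('J')(-16)), 412462) = Add(Add(Mul(14, 441), Mul(14, -13)), 412462) = Add(Add(6174, -182), 412462) = Add(5992, 412462) = 418454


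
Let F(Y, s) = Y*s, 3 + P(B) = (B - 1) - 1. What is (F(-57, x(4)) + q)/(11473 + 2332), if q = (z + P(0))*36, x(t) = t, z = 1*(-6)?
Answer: -624/13805 ≈ -0.045201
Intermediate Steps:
z = -6
P(B) = -5 + B (P(B) = -3 + ((B - 1) - 1) = -3 + ((-1 + B) - 1) = -3 + (-2 + B) = -5 + B)
q = -396 (q = (-6 + (-5 + 0))*36 = (-6 - 5)*36 = -11*36 = -396)
(F(-57, x(4)) + q)/(11473 + 2332) = (-57*4 - 396)/(11473 + 2332) = (-228 - 396)/13805 = -624*1/13805 = -624/13805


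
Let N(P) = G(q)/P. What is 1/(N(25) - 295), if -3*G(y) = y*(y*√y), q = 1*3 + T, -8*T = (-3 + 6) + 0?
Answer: -6041600000/1782271546211 + 470400*√42/1782271546211 ≈ -0.0033881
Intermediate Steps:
T = -3/8 (T = -((-3 + 6) + 0)/8 = -(3 + 0)/8 = -⅛*3 = -3/8 ≈ -0.37500)
q = 21/8 (q = 1*3 - 3/8 = 3 - 3/8 = 21/8 ≈ 2.6250)
G(y) = -y^(5/2)/3 (G(y) = -y*y*√y/3 = -y*y^(3/2)/3 = -y^(5/2)/3)
N(P) = -147*√42/(256*P) (N(P) = (-147*√42/256)/P = -147*√42/(256*P))
1/(N(25) - 295) = 1/(-147/256*√42/25 - 295) = 1/(-147/256*√42*1/25 - 295) = 1/(-147*√42/6400 - 295) = 1/(-295 - 147*√42/6400)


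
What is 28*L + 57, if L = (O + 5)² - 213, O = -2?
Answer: -5655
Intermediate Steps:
L = -204 (L = (-2 + 5)² - 213 = 3² - 213 = 9 - 213 = -204)
28*L + 57 = 28*(-204) + 57 = -5712 + 57 = -5655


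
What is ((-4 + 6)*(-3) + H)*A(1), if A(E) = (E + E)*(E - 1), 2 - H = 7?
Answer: 0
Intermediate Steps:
H = -5 (H = 2 - 1*7 = 2 - 7 = -5)
A(E) = 2*E*(-1 + E) (A(E) = (2*E)*(-1 + E) = 2*E*(-1 + E))
((-4 + 6)*(-3) + H)*A(1) = ((-4 + 6)*(-3) - 5)*(2*1*(-1 + 1)) = (2*(-3) - 5)*(2*1*0) = (-6 - 5)*0 = -11*0 = 0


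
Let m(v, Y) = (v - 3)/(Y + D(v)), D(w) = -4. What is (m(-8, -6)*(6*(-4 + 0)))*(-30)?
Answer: 792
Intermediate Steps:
m(v, Y) = (-3 + v)/(-4 + Y) (m(v, Y) = (v - 3)/(Y - 4) = (-3 + v)/(-4 + Y))
(m(-8, -6)*(6*(-4 + 0)))*(-30) = (((-3 - 8)/(-4 - 6))*(6*(-4 + 0)))*(-30) = ((-11/(-10))*(6*(-4)))*(-30) = (-⅒*(-11)*(-24))*(-30) = ((11/10)*(-24))*(-30) = -132/5*(-30) = 792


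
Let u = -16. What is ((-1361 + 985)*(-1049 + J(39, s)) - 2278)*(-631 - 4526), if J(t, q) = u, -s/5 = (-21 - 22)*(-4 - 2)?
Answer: -2053321434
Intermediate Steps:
s = -1290 (s = -5*(-21 - 22)*(-4 - 2) = -(-215)*(-6) = -5*258 = -1290)
J(t, q) = -16
((-1361 + 985)*(-1049 + J(39, s)) - 2278)*(-631 - 4526) = ((-1361 + 985)*(-1049 - 16) - 2278)*(-631 - 4526) = (-376*(-1065) - 2278)*(-5157) = (400440 - 2278)*(-5157) = 398162*(-5157) = -2053321434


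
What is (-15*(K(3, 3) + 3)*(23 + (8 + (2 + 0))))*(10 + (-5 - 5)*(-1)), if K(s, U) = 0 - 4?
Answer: 9900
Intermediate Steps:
K(s, U) = -4
(-15*(K(3, 3) + 3)*(23 + (8 + (2 + 0))))*(10 + (-5 - 5)*(-1)) = (-15*(-4 + 3)*(23 + (8 + (2 + 0))))*(10 + (-5 - 5)*(-1)) = (-(-15)*(23 + (8 + 2)))*(10 - 10*(-1)) = (-(-15)*(23 + 10))*(10 + 10) = -(-15)*33*20 = -15*(-33)*20 = 495*20 = 9900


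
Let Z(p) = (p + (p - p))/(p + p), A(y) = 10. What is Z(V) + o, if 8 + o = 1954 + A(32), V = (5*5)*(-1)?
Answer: 3913/2 ≈ 1956.5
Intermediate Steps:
V = -25 (V = 25*(-1) = -25)
Z(p) = ½ (Z(p) = (p + 0)/((2*p)) = p*(1/(2*p)) = ½)
o = 1956 (o = -8 + (1954 + 10) = -8 + 1964 = 1956)
Z(V) + o = ½ + 1956 = 3913/2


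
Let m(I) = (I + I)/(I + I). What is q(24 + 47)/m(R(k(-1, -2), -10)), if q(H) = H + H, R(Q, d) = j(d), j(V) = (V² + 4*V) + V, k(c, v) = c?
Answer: 142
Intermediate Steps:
j(V) = V² + 5*V
R(Q, d) = d*(5 + d)
q(H) = 2*H
m(I) = 1 (m(I) = (2*I)/((2*I)) = (2*I)*(1/(2*I)) = 1)
q(24 + 47)/m(R(k(-1, -2), -10)) = (2*(24 + 47))/1 = (2*71)*1 = 142*1 = 142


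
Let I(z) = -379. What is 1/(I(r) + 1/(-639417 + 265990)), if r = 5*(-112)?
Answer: -373427/141528834 ≈ -0.0026385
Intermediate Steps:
r = -560
1/(I(r) + 1/(-639417 + 265990)) = 1/(-379 + 1/(-639417 + 265990)) = 1/(-379 + 1/(-373427)) = 1/(-379 - 1/373427) = 1/(-141528834/373427) = -373427/141528834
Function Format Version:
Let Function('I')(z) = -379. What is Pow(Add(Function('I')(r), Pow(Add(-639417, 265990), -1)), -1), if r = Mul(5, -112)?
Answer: Rational(-373427, 141528834) ≈ -0.0026385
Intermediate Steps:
r = -560
Pow(Add(Function('I')(r), Pow(Add(-639417, 265990), -1)), -1) = Pow(Add(-379, Pow(Add(-639417, 265990), -1)), -1) = Pow(Add(-379, Pow(-373427, -1)), -1) = Pow(Add(-379, Rational(-1, 373427)), -1) = Pow(Rational(-141528834, 373427), -1) = Rational(-373427, 141528834)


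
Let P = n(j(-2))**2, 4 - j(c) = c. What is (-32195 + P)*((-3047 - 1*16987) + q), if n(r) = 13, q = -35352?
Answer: 1773792036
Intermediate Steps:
j(c) = 4 - c
P = 169 (P = 13**2 = 169)
(-32195 + P)*((-3047 - 1*16987) + q) = (-32195 + 169)*((-3047 - 1*16987) - 35352) = -32026*((-3047 - 16987) - 35352) = -32026*(-20034 - 35352) = -32026*(-55386) = 1773792036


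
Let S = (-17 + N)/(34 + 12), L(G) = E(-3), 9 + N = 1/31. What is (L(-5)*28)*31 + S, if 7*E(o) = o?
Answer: -23099/62 ≈ -372.56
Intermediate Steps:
E(o) = o/7
N = -278/31 (N = -9 + 1/31 = -278/31 ≈ -8.9677)
L(G) = -3/7 (L(G) = (⅐)*(-3) = -3/7)
S = -35/62 (S = (-17 - 278/31)/(34 + 12) = -805/31/46 = -805/31*1/46 = -35/62 ≈ -0.56452)
(L(-5)*28)*31 + S = -3/7*28*31 - 35/62 = -12*31 - 35/62 = -372 - 35/62 = -23099/62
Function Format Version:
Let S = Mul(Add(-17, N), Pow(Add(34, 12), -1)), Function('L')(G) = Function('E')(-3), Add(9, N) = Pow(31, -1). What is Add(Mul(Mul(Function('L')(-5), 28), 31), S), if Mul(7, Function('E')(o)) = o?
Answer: Rational(-23099, 62) ≈ -372.56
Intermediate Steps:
Function('E')(o) = Mul(Rational(1, 7), o)
N = Rational(-278, 31) (N = Add(-9, Pow(31, -1)) = Add(-9, Rational(1, 31)) = Rational(-278, 31) ≈ -8.9677)
Function('L')(G) = Rational(-3, 7) (Function('L')(G) = Mul(Rational(1, 7), -3) = Rational(-3, 7))
S = Rational(-35, 62) (S = Mul(Add(-17, Rational(-278, 31)), Pow(Add(34, 12), -1)) = Mul(Rational(-805, 31), Pow(46, -1)) = Mul(Rational(-805, 31), Rational(1, 46)) = Rational(-35, 62) ≈ -0.56452)
Add(Mul(Mul(Function('L')(-5), 28), 31), S) = Add(Mul(Mul(Rational(-3, 7), 28), 31), Rational(-35, 62)) = Add(Mul(-12, 31), Rational(-35, 62)) = Add(-372, Rational(-35, 62)) = Rational(-23099, 62)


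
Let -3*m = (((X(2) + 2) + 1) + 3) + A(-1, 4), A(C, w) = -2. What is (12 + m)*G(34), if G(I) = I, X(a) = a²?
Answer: 952/3 ≈ 317.33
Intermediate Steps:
m = -8/3 (m = -((((2² + 2) + 1) + 3) - 2)/3 = -((((4 + 2) + 1) + 3) - 2)/3 = -(((6 + 1) + 3) - 2)/3 = -((7 + 3) - 2)/3 = -(10 - 2)/3 = -⅓*8 = -8/3 ≈ -2.6667)
(12 + m)*G(34) = (12 - 8/3)*34 = (28/3)*34 = 952/3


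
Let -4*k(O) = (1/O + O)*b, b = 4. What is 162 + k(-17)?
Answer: 3044/17 ≈ 179.06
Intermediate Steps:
k(O) = -O - 1/O (k(O) = -(1/O + O)*4/4 = -(O + 1/O)*4/4 = -(4*O + 4/O)/4 = -O - 1/O)
162 + k(-17) = 162 + (-1*(-17) - 1/(-17)) = 162 + (17 - 1*(-1/17)) = 162 + (17 + 1/17) = 162 + 290/17 = 3044/17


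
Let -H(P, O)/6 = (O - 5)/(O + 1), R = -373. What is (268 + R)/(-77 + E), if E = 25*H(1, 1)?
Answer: -105/223 ≈ -0.47085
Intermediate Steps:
H(P, O) = -6*(-5 + O)/(1 + O) (H(P, O) = -6*(O - 5)/(O + 1) = -6*(-5 + O)/(1 + O))
E = 300 (E = 25*(6*(5 - 1*1)/(1 + 1)) = 25*(6*(5 - 1)/2) = 25*(6*(1/2)*4) = 25*12 = 300)
(268 + R)/(-77 + E) = (268 - 373)/(-77 + 300) = -105/223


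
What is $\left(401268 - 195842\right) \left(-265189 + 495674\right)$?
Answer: $47347611610$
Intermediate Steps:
$\left(401268 - 195842\right) \left(-265189 + 495674\right) = 205426 \cdot 230485 = 47347611610$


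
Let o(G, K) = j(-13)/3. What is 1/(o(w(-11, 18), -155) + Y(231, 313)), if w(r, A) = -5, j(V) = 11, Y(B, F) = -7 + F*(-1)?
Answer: -3/949 ≈ -0.0031612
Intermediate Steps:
Y(B, F) = -7 - F
o(G, K) = 11/3
1/(o(w(-11, 18), -155) + Y(231, 313)) = 1/(11/3 + (-7 - 1*313)) = 1/(11/3 + (-7 - 313)) = 1/(11/3 - 320) = 1/(-949/3) = -3/949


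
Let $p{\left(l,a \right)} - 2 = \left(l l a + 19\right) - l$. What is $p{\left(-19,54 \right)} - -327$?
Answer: $19861$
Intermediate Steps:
$p{\left(l,a \right)} = 21 - l + a l^{2}$ ($p{\left(l,a \right)} = 2 - \left(-19 + l - l l a\right) = 2 - \left(-19 + l - l^{2} a\right) = 2 - \left(-19 + l - a l^{2}\right) = 2 + \left(19 - l + a l^{2}\right) = 21 - l + a l^{2}$)
$p{\left(-19,54 \right)} - -327 = \left(21 - -19 + 54 \left(-19\right)^{2}\right) - -327 = \left(21 + 19 + 54 \cdot 361\right) + 327 = \left(21 + 19 + 19494\right) + 327 = 19534 + 327 = 19861$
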